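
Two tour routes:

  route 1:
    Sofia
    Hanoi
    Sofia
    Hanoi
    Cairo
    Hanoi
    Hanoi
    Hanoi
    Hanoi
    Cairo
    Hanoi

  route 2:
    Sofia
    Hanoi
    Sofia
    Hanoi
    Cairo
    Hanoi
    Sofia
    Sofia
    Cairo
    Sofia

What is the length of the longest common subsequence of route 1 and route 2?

7

Pick Sofia at route 1[1]=route 2[1], Hanoi at route 1[2]=route 2[2], Sofia at route 1[3]=route 2[3], Hanoi at route 1[4]=route 2[4], Cairo at route 1[5]=route 2[5], Hanoi at route 1[6]=route 2[6], Cairo at route 1[10]=route 2[9]; all 7 stops appear in both, in order. dp[11][10] = 7 confirms this is the maximum.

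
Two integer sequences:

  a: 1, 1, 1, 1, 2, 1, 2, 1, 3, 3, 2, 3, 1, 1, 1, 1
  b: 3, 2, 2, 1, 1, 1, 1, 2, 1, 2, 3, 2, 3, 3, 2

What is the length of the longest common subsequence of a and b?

10

Taking 1 (a #1, b #4), 1 (a #2, b #5), 1 (a #3, b #6), 1 (a #4, b #7), 2 (a #5, b #8), 1 (a #6, b #9), 2 (a #7, b #12), 3 (a #9, b #13), 3 (a #10, b #14), 2 (a #11, b #15) gives a common subsequence of length 10. The LCS DP gives dp[16][15] = 10, so this is optimal.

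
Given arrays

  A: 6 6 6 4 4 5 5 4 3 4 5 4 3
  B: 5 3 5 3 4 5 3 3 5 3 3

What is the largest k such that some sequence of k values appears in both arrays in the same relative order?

6

Taking 5 at A[6]=B[1] → 5 at A[7]=B[3] → 4 at A[8]=B[5] → 3 at A[9]=B[8] → 5 at A[11]=B[9] → 3 at A[13]=B[11] gives a common subsequence of length 6, and the DP table's final entry dp[13][11] is also 6, so no common subsequence is longer.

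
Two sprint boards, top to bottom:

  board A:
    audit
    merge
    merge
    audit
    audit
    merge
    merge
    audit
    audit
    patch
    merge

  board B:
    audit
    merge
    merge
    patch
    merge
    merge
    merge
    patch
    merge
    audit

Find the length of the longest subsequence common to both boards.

7

One common subsequence of length 7: audit at board A[1]=board B[1], merge at board A[2]=board B[3], merge at board A[3]=board B[5], merge at board A[6]=board B[6], merge at board A[7]=board B[7], patch at board A[10]=board B[8], merge at board A[11]=board B[9]. Since dp[11][10] = 7, nothing longer is possible.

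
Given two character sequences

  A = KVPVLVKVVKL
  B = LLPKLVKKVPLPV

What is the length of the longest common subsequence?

6

Taking K at A[1]=B[4], then L at A[5]=B[5], then V at A[6]=B[6], then K at A[7]=B[8], then V at A[8]=B[9], then V at A[9]=B[13] gives a common subsequence of length 6. The LCS DP gives dp[11][13] = 6, so this is optimal.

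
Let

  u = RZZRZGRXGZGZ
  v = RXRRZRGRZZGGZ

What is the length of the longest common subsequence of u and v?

Match R [1,4], Z [3,5], R [4,6], G [6,7], R [7,8], G [9,11], G [11,12], Z [12,13] — 8 characters in the same relative order in both. Since dp[12][13] = 8, nothing longer is possible.

8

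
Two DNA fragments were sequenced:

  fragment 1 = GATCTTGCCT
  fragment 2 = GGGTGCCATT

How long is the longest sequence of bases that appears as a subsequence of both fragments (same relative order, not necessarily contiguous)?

6

One common subsequence of length 6: G (fragment 1 #1, fragment 2 #3) → T (fragment 1 #6, fragment 2 #4) → G (fragment 1 #7, fragment 2 #5) → C (fragment 1 #8, fragment 2 #6) → C (fragment 1 #9, fragment 2 #7) → T (fragment 1 #10, fragment 2 #10). The LCS DP gives dp[10][10] = 6, so this is optimal.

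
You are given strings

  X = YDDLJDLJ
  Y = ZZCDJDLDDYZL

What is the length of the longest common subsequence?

Let dp[i][j] be the LCS length of the first i characters of X and the first j characters of Y. dp[i][j] = dp[i-1][j-1]+1 when the i-th and j-th characters match, else max(dp[i-1][j], dp[i][j-1]).
    ·  Z  Z  C  D  J  D  L  D  D  Y  Z  L
 ·  0  0  0  0  0  0  0  0  0  0  0  0  0
 Y  0  0  0  0  0  0  0  0  0  0  1  1  1
 D  0  0  0  0  1  1  1  1  1  1  1  1  1
 D  0  0  0  0  1  1  2  2  2  2  2  2  2
 L  0  0  0  0  1  1  2  3  3  3  3  3  3
 J  0  0  0  0  1  2  2  3  3  3  3  3  3
 D  0  0  0  0  1  2  3  3  4  4  4  4  4
 L  0  0  0  0  1  2  3  4  4  4  4  4  5
 J  0  0  0  0  1  2  3  4  4  4  4  4  5
dp[8][12] = 5. One LCS (by backtracking along matches): DDLDL.

5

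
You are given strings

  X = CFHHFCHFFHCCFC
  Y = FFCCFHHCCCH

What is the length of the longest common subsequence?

8

Pick F [2,1], F [5,2], C [6,4], H [7,6], H [10,7], C [11,8], C [12,9], C [14,10]; all 8 characters appear in both, in order. dp[14][11] = 8 confirms this is the maximum.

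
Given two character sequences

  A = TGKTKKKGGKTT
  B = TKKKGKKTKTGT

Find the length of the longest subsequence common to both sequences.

Taking T (A #1, B #1); then K (A #3, B #3); then K (A #5, B #4); then K (A #6, B #6); then K (A #7, B #7); then K (A #10, B #9); then T (A #11, B #10); then T (A #12, B #12) gives a common subsequence of length 8. The LCS DP gives dp[12][12] = 8, so this is optimal.

8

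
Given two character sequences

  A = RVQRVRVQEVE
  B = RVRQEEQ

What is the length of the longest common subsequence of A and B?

6

Taking R [4,1], then V [5,2], then R [6,3], then Q [8,4], then E [9,5], then E [11,6] gives a common subsequence of length 6, and the DP table's final entry dp[11][7] is also 6, so no common subsequence is longer.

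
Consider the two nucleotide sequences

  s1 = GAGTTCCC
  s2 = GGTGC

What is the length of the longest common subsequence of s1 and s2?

Let dp[i][j] be the LCS length of the first i bases of s1 and the first j bases of s2. dp[i][j] = dp[i-1][j-1]+1 when the i-th and j-th bases match, else max(dp[i-1][j], dp[i][j-1]).
    ·  G  G  T  G  C
 ·  0  0  0  0  0  0
 G  0  1  1  1  1  1
 A  0  1  1  1  1  1
 G  0  1  2  2  2  2
 T  0  1  2  3  3  3
 T  0  1  2  3  3  3
 C  0  1  2  3  3  4
 C  0  1  2  3  3  4
 C  0  1  2  3  3  4
dp[8][5] = 4. One LCS (by backtracking along matches): GGTC.

4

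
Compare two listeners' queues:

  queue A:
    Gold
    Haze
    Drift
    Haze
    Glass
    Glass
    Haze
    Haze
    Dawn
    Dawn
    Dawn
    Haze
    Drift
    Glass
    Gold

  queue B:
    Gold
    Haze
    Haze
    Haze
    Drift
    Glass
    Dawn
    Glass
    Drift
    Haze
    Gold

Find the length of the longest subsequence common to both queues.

7

Taking Gold [1,1], Haze [2,4], Drift [3,5], Glass [5,6], Glass [6,8], Haze [12,10], Gold [15,11] gives a common subsequence of length 7. dp[15][11] = 7 confirms this is the maximum.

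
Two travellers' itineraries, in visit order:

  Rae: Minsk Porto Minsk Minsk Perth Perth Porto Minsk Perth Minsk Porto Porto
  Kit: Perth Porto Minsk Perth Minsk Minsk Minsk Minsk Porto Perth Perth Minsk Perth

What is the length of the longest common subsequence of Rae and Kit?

7

One common subsequence of length 7: Minsk at Rae[1]=Kit[6] → Minsk at Rae[3]=Kit[7] → Minsk at Rae[4]=Kit[8] → Perth at Rae[5]=Kit[10] → Perth at Rae[6]=Kit[11] → Minsk at Rae[8]=Kit[12] → Perth at Rae[9]=Kit[13]. dp[12][13] = 7 confirms this is the maximum.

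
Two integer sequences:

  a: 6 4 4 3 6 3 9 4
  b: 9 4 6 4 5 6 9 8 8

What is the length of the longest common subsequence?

4

Match 6 at a[1]=b[3]; then 4 at a[2]=b[4]; then 6 at a[5]=b[6]; then 9 at a[7]=b[7] — 4 values in the same relative order in both. The LCS DP gives dp[8][9] = 4, so this is optimal.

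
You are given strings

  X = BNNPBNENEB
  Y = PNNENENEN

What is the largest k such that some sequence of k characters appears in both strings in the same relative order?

6

Let dp[i][j] be the LCS length of the first i characters of X and the first j characters of Y. dp[i][j] = dp[i-1][j-1]+1 when the i-th and j-th characters match, else max(dp[i-1][j], dp[i][j-1]).
    ·  P  N  N  E  N  E  N  E  N
 ·  0  0  0  0  0  0  0  0  0  0
 B  0  0  0  0  0  0  0  0  0  0
 N  0  0  1  1  1  1  1  1  1  1
 N  0  0  1  2  2  2  2  2  2  2
 P  0  1  1  2  2  2  2  2  2  2
 B  0  1  1  2  2  2  2  2  2  2
 N  0  1  2  2  2  3  3  3  3  3
 E  0  1  2  2  3  3  4  4  4  4
 N  0  1  2  3  3  4  4  5  5  5
 E  0  1  2  3  4  4  5  5  6  6
 B  0  1  2  3  4  4  5  5  6  6
dp[10][9] = 6. One LCS (by backtracking along matches): NNNENE.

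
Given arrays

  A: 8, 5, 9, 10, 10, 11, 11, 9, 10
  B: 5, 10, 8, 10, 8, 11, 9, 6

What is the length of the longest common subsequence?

5

Let dp[i][j] be the LCS length of the first i values of A and the first j values of B. dp[i][j] = dp[i-1][j-1]+1 when the i-th and j-th values match, else max(dp[i-1][j], dp[i][j-1]).
    ·  5 10  8 10  8 11  9  6
 ·  0  0  0  0  0  0  0  0  0
 8  0  0  0  1  1  1  1  1  1
 5  0  1  1  1  1  1  1  1  1
 9  0  1  1  1  1  1  1  2  2
10  0  1  2  2  2  2  2  2  2
10  0  1  2  2  3  3  3  3  3
11  0  1  2  2  3  3  4  4  4
11  0  1  2  2  3  3  4  4  4
 9  0  1  2  2  3  3  4  5  5
10  0  1  2  2  3  3  4  5  5
dp[9][8] = 5. One LCS (by backtracking along matches): 5, 10, 10, 11, 9.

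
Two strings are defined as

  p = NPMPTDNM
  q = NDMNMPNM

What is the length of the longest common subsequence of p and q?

5

Let dp[i][j] be the LCS length of the first i characters of p and the first j characters of q. dp[i][j] = dp[i-1][j-1]+1 when the i-th and j-th characters match, else max(dp[i-1][j], dp[i][j-1]).
    ·  N  D  M  N  M  P  N  M
 ·  0  0  0  0  0  0  0  0  0
 N  0  1  1  1  1  1  1  1  1
 P  0  1  1  1  1  1  2  2  2
 M  0  1  1  2  2  2  2  2  3
 P  0  1  1  2  2  2  3  3  3
 T  0  1  1  2  2  2  3  3  3
 D  0  1  2  2  2  2  3  3  3
 N  0  1  2  2  3  3  3  4  4
 M  0  1  2  3  3  4  4  4  5
dp[8][8] = 5. One LCS (by backtracking along matches): NMPNM.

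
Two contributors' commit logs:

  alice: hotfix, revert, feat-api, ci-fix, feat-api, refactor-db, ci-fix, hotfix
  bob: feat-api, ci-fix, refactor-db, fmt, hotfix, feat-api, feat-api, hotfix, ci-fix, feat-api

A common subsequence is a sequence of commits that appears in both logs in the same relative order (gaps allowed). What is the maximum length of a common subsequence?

One common subsequence of length 4: hotfix at alice[1]=bob[5]; then feat-api at alice[3]=bob[7]; then ci-fix at alice[4]=bob[9]; then feat-api at alice[5]=bob[10]. The LCS DP gives dp[8][10] = 4, so this is optimal.

4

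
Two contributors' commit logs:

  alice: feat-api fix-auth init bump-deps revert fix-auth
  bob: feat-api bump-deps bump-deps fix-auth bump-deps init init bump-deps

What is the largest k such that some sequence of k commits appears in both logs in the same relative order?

One common subsequence of length 4: feat-api (alice #1, bob #1); then fix-auth (alice #2, bob #4); then init (alice #3, bob #7); then bump-deps (alice #4, bob #8). Since dp[6][8] = 4, nothing longer is possible.

4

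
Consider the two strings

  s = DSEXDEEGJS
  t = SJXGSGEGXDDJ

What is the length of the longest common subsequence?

Let dp[i][j] be the LCS length of the first i characters of s and the first j characters of t. dp[i][j] = dp[i-1][j-1]+1 when the i-th and j-th characters match, else max(dp[i-1][j], dp[i][j-1]).
    ·  S  J  X  G  S  G  E  G  X  D  D  J
 ·  0  0  0  0  0  0  0  0  0  0  0  0  0
 D  0  0  0  0  0  0  0  0  0  0  1  1  1
 S  0  1  1  1  1  1  1  1  1  1  1  1  1
 E  0  1  1  1  1  1  1  2  2  2  2  2  2
 X  0  1  1  2  2  2  2  2  2  3  3  3  3
 D  0  1  1  2  2  2  2  2  2  3  4  4  4
 E  0  1  1  2  2  2  2  3  3  3  4  4  4
 E  0  1  1  2  2  2  2  3  3  3  4  4  4
 G  0  1  1  2  3  3  3  3  4  4  4  4  4
 J  0  1  2  2  3  3  3  3  4  4  4  4  5
 S  0  1  2  2  3  4  4  4  4  4  4  4  5
dp[10][12] = 5. One LCS (by backtracking along matches): SEXDJ.

5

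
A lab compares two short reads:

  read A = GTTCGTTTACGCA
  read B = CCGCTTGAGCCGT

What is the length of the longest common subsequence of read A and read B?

7

Match G (read A #1, read B #3), then T (read A #2, read B #5), then T (read A #3, read B #6), then G (read A #5, read B #7), then A (read A #9, read B #8), then C (read A #10, read B #11), then G (read A #11, read B #12) — 7 bases in the same relative order in both, and the DP table's final entry dp[13][13] is also 7, so no common subsequence is longer.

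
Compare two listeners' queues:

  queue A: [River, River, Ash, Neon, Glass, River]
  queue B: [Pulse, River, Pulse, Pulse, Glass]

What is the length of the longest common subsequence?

2

Taking River (queue A #1, queue B #2), Glass (queue A #5, queue B #5) gives a common subsequence of length 2. Since dp[6][5] = 2, nothing longer is possible.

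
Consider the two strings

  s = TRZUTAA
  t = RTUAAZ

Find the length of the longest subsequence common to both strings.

4

Taking T [1,2], U [4,3], A [6,4], A [7,5] gives a common subsequence of length 4. The LCS DP gives dp[7][6] = 4, so this is optimal.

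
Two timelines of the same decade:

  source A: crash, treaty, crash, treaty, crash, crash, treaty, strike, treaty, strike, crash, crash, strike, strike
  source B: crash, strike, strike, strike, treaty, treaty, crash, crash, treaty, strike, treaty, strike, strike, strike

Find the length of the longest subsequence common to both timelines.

11

Match crash (source A #1, source B #1), then treaty (source A #2, source B #5), then treaty (source A #4, source B #6), then crash (source A #5, source B #7), then crash (source A #6, source B #8), then treaty (source A #7, source B #9), then strike (source A #8, source B #10), then treaty (source A #9, source B #11), then strike (source A #10, source B #12), then strike (source A #13, source B #13), then strike (source A #14, source B #14) — 11 events in the same relative order in both. The LCS DP gives dp[14][14] = 11, so this is optimal.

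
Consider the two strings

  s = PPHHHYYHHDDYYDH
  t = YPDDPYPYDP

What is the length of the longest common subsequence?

Match P (s #2, t #2); then D (s #10, t #3); then D (s #11, t #4); then Y (s #12, t #6); then Y (s #13, t #8); then D (s #14, t #9) — 6 characters in the same relative order in both. Since dp[15][10] = 6, nothing longer is possible.

6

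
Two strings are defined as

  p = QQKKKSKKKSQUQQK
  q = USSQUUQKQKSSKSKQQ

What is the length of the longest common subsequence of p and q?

Taking Q [1,4], then Q [2,7], then K [3,8], then K [4,10], then K [5,13], then S [6,14], then K [9,15], then Q [13,16], then Q [14,17] gives a common subsequence of length 9. dp[15][17] = 9 confirms this is the maximum.

9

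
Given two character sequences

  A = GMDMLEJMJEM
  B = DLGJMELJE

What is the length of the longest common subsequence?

6

Let dp[i][j] be the LCS length of the first i characters of A and the first j characters of B. dp[i][j] = dp[i-1][j-1]+1 when the i-th and j-th characters match, else max(dp[i-1][j], dp[i][j-1]).
    ·  D  L  G  J  M  E  L  J  E
 ·  0  0  0  0  0  0  0  0  0  0
 G  0  0  0  1  1  1  1  1  1  1
 M  0  0  0  1  1  2  2  2  2  2
 D  0  1  1  1  1  2  2  2  2  2
 M  0  1  1  1  1  2  2  2  2  2
 L  0  1  2  2  2  2  2  3  3  3
 E  0  1  2  2  2  2  3  3  3  4
 J  0  1  2  2  3  3  3  3  4  4
 M  0  1  2  2  3  4  4  4  4  4
 J  0  1  2  2  3  4  4  4  5  5
 E  0  1  2  2  3  4  5  5  5  6
 M  0  1  2  2  3  4  5  5  5  6
dp[11][9] = 6. One LCS (by backtracking along matches): DLJMJE.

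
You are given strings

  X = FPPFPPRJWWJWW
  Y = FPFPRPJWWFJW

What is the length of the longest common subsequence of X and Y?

Match F (X #1, Y #1); then P (X #3, Y #2); then F (X #4, Y #3); then P (X #5, Y #4); then P (X #6, Y #6); then J (X #8, Y #7); then W (X #9, Y #8); then W (X #10, Y #9); then J (X #11, Y #11); then W (X #13, Y #12) — 10 characters in the same relative order in both. The LCS DP gives dp[13][12] = 10, so this is optimal.

10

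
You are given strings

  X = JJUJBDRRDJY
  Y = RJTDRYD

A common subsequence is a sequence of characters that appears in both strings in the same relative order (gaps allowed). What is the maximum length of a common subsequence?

4

One common subsequence of length 4: J at X[1]=Y[2] → D at X[6]=Y[4] → R at X[7]=Y[5] → D at X[9]=Y[7], and the DP table's final entry dp[11][7] is also 4, so no common subsequence is longer.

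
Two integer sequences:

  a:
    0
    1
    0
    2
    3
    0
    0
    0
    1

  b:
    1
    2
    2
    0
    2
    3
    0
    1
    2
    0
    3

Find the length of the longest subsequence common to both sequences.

6

Pick 1 (a #2, b #1) → 0 (a #3, b #4) → 2 (a #4, b #5) → 3 (a #5, b #6) → 0 (a #6, b #7) → 0 (a #7, b #10); all 6 values appear in both, in order. The LCS DP gives dp[9][11] = 6, so this is optimal.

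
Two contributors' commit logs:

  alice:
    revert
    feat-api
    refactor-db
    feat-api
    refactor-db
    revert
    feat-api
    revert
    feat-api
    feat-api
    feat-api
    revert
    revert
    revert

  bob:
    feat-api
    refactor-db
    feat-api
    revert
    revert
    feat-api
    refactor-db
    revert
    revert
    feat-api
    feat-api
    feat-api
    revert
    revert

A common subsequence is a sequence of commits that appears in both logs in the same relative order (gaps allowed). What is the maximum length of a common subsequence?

11

Pick feat-api at alice[2]=bob[1]; then refactor-db at alice[3]=bob[2]; then feat-api at alice[4]=bob[6]; then refactor-db at alice[5]=bob[7]; then revert at alice[6]=bob[8]; then revert at alice[8]=bob[9]; then feat-api at alice[9]=bob[10]; then feat-api at alice[10]=bob[11]; then feat-api at alice[11]=bob[12]; then revert at alice[13]=bob[13]; then revert at alice[14]=bob[14]; all 11 commits appear in both, in order, and the DP table's final entry dp[14][14] is also 11, so no common subsequence is longer.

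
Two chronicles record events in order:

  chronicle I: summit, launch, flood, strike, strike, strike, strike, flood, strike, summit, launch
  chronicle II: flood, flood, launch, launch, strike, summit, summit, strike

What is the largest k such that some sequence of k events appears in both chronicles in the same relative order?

Match flood at chronicle I[3]=chronicle II[1], then flood at chronicle I[8]=chronicle II[2], then strike at chronicle I[9]=chronicle II[5], then summit at chronicle I[10]=chronicle II[7] — 4 events in the same relative order in both. The LCS DP gives dp[11][8] = 4, so this is optimal.

4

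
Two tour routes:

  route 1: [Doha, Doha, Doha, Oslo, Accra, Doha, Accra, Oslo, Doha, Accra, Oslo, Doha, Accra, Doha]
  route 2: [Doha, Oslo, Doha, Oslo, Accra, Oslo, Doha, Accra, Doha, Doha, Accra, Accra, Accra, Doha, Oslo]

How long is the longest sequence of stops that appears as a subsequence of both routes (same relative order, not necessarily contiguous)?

Taking Doha at route 1[1]=route 2[1], Doha at route 1[3]=route 2[3], Oslo at route 1[4]=route 2[4], Accra at route 1[5]=route 2[5], Doha at route 1[6]=route 2[7], Accra at route 1[7]=route 2[8], Doha at route 1[9]=route 2[10], Accra at route 1[10]=route 2[12], Accra at route 1[13]=route 2[13], Doha at route 1[14]=route 2[14] gives a common subsequence of length 10, and the DP table's final entry dp[14][15] is also 10, so no common subsequence is longer.

10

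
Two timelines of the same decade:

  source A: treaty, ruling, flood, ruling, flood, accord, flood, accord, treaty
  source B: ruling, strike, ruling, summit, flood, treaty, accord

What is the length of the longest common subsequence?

One common subsequence of length 4: ruling (source A #2, source B #1), then ruling (source A #4, source B #3), then flood (source A #5, source B #5), then accord (source A #8, source B #7). The LCS DP gives dp[9][7] = 4, so this is optimal.

4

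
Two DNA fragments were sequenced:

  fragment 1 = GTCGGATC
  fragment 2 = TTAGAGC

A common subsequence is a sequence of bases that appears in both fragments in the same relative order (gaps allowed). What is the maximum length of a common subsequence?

Pick T (fragment 1 #2, fragment 2 #2) → G (fragment 1 #4, fragment 2 #4) → G (fragment 1 #5, fragment 2 #6) → C (fragment 1 #8, fragment 2 #7); all 4 bases appear in both, in order, and the DP table's final entry dp[8][7] is also 4, so no common subsequence is longer.

4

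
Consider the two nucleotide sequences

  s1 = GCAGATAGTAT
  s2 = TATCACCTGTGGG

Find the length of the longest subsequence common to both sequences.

5

Pick C [2,4] → A [3,5] → G [4,9] → T [6,10] → G [8,13]; all 5 bases appear in both, in order, and the DP table's final entry dp[11][13] is also 5, so no common subsequence is longer.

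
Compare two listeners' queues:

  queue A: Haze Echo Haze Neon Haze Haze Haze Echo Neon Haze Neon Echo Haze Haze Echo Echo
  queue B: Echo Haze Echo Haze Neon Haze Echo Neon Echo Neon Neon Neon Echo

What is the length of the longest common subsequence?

Match Haze at queue A[1]=queue B[2] → Echo at queue A[2]=queue B[3] → Haze at queue A[3]=queue B[4] → Neon at queue A[4]=queue B[5] → Haze at queue A[5]=queue B[6] → Echo at queue A[8]=queue B[9] → Neon at queue A[9]=queue B[11] → Neon at queue A[11]=queue B[12] → Echo at queue A[16]=queue B[13] — 9 songs in the same relative order in both, and the DP table's final entry dp[16][13] is also 9, so no common subsequence is longer.

9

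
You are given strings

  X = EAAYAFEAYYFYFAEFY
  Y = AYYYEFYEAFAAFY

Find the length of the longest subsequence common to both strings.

10

Taking A [3,1], Y [4,2], Y [9,3], Y [10,4], F [11,6], Y [12,7], F [13,10], A [14,12], F [16,13], Y [17,14] gives a common subsequence of length 10. dp[17][14] = 10 confirms this is the maximum.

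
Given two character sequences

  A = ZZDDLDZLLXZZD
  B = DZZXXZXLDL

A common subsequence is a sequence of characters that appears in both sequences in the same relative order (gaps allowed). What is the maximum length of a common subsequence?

5

Taking Z (A #1, B #3); then Z (A #2, B #6); then L (A #5, B #8); then D (A #6, B #9); then L (A #9, B #10) gives a common subsequence of length 5. The LCS DP gives dp[13][10] = 5, so this is optimal.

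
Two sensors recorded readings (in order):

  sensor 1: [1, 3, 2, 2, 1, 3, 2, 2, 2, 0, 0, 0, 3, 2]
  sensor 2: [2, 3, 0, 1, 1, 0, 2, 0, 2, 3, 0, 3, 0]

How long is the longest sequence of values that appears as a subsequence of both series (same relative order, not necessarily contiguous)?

Taking 1 at sensor 1[1]=sensor 2[5] → 2 at sensor 1[3]=sensor 2[7] → 2 at sensor 1[4]=sensor 2[9] → 3 at sensor 1[6]=sensor 2[10] → 0 at sensor 1[10]=sensor 2[11] → 0 at sensor 1[12]=sensor 2[13] gives a common subsequence of length 6. Since dp[14][13] = 6, nothing longer is possible.

6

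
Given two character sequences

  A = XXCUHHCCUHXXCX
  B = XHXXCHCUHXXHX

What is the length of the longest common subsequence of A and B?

One common subsequence of length 10: X (A #1, B #3), X (A #2, B #4), C (A #3, B #5), H (A #6, B #6), C (A #8, B #7), U (A #9, B #8), H (A #10, B #9), X (A #11, B #10), X (A #12, B #11), X (A #14, B #13), and the DP table's final entry dp[14][13] is also 10, so no common subsequence is longer.

10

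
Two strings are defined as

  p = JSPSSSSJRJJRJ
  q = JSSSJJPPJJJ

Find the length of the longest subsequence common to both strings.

8

Let dp[i][j] be the LCS length of the first i characters of p and the first j characters of q. dp[i][j] = dp[i-1][j-1]+1 when the i-th and j-th characters match, else max(dp[i-1][j], dp[i][j-1]).
    ·  J  S  S  S  J  J  P  P  J  J  J
 ·  0  0  0  0  0  0  0  0  0  0  0  0
 J  0  1  1  1  1  1  1  1  1  1  1  1
 S  0  1  2  2  2  2  2  2  2  2  2  2
 P  0  1  2  2  2  2  2  3  3  3  3  3
 S  0  1  2  3  3  3  3  3  3  3  3  3
 S  0  1  2  3  4  4  4  4  4  4  4  4
 S  0  1  2  3  4  4  4  4  4  4  4  4
 S  0  1  2  3  4  4  4  4  4  4  4  4
 J  0  1  2  3  4  5  5  5  5  5  5  5
 R  0  1  2  3  4  5  5  5  5  5  5  5
 J  0  1  2  3  4  5  6  6  6  6  6  6
 J  0  1  2  3  4  5  6  6  6  7  7  7
 R  0  1  2  3  4  5  6  6  6  7  7  7
 J  0  1  2  3  4  5  6  6  6  7  8  8
dp[13][11] = 8. One LCS (by backtracking along matches): JSSSJJJJ.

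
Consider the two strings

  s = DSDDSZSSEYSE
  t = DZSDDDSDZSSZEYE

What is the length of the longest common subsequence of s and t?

11

Pick D [1,1], S [2,3], D [3,5], D [4,6], S [5,7], Z [6,9], S [7,10], S [8,11], E [9,13], Y [10,14], E [12,15]; all 11 characters appear in both, in order. The LCS DP gives dp[12][15] = 11, so this is optimal.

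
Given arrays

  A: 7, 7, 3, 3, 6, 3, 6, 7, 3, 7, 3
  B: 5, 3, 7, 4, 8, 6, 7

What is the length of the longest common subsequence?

Taking 7 [1,3]; then 6 [7,6]; then 7 [10,7] gives a common subsequence of length 3, and the DP table's final entry dp[11][7] is also 3, so no common subsequence is longer.

3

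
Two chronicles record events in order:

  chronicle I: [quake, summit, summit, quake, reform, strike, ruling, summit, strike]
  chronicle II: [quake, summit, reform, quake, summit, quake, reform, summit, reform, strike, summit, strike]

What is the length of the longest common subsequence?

Pick quake [1,1] → summit [2,2] → summit [3,5] → quake [4,6] → reform [5,9] → strike [6,10] → summit [8,11] → strike [9,12]; all 8 events appear in both, in order. dp[9][12] = 8 confirms this is the maximum.

8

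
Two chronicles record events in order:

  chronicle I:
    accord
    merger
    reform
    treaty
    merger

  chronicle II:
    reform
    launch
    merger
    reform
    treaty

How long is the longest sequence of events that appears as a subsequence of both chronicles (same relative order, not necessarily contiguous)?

Taking merger at chronicle I[2]=chronicle II[3], reform at chronicle I[3]=chronicle II[4], treaty at chronicle I[4]=chronicle II[5] gives a common subsequence of length 3, and the DP table's final entry dp[5][5] is also 3, so no common subsequence is longer.

3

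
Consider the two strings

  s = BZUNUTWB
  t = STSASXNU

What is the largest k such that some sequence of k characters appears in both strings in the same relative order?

2

Match N [4,7] → U [5,8] — 2 characters in the same relative order in both. The LCS DP gives dp[8][8] = 2, so this is optimal.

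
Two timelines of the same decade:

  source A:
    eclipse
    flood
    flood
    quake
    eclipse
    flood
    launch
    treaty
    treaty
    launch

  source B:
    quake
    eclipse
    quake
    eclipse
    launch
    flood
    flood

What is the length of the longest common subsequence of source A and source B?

Pick eclipse at source A[1]=source B[2], then quake at source A[4]=source B[3], then eclipse at source A[5]=source B[4], then flood at source A[6]=source B[7]; all 4 events appear in both, in order. dp[10][7] = 4 confirms this is the maximum.

4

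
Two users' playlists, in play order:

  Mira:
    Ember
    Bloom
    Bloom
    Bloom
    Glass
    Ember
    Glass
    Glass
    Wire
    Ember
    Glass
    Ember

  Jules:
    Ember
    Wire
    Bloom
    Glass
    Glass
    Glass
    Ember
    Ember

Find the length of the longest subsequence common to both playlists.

7

Match Ember at Mira[1]=Jules[1]; then Bloom at Mira[4]=Jules[3]; then Glass at Mira[5]=Jules[4]; then Glass at Mira[7]=Jules[5]; then Glass at Mira[8]=Jules[6]; then Ember at Mira[10]=Jules[7]; then Ember at Mira[12]=Jules[8] — 7 songs in the same relative order in both. The LCS DP gives dp[12][8] = 7, so this is optimal.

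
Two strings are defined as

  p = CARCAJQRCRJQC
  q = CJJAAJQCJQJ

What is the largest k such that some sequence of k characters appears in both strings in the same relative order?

8

Taking C [1,1], then A [2,4], then A [5,5], then J [6,6], then Q [7,7], then C [9,8], then J [11,9], then Q [12,10] gives a common subsequence of length 8. The LCS DP gives dp[13][11] = 8, so this is optimal.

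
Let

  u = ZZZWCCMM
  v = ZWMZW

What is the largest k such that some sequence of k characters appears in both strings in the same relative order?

Let dp[i][j] be the LCS length of the first i characters of u and the first j characters of v. dp[i][j] = dp[i-1][j-1]+1 when the i-th and j-th characters match, else max(dp[i-1][j], dp[i][j-1]).
    ·  Z  W  M  Z  W
 ·  0  0  0  0  0  0
 Z  0  1  1  1  1  1
 Z  0  1  1  1  2  2
 Z  0  1  1  1  2  2
 W  0  1  2  2  2  3
 C  0  1  2  2  2  3
 C  0  1  2  2  2  3
 M  0  1  2  3  3  3
 M  0  1  2  3  3  3
dp[8][5] = 3. One LCS (by backtracking along matches): ZZW.

3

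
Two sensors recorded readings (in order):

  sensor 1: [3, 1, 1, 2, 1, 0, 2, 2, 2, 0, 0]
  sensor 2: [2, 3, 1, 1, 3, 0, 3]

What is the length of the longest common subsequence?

Let dp[i][j] be the LCS length of the first i values of sensor 1 and the first j values of sensor 2. dp[i][j] = dp[i-1][j-1]+1 when the i-th and j-th values match, else max(dp[i-1][j], dp[i][j-1]).
    ·  2  3  1  1  3  0  3
 ·  0  0  0  0  0  0  0  0
 3  0  0  1  1  1  1  1  1
 1  0  0  1  2  2  2  2  2
 1  0  0  1  2  3  3  3  3
 2  0  1  1  2  3  3  3  3
 1  0  1  1  2  3  3  3  3
 0  0  1  1  2  3  3  4  4
 2  0  1  1  2  3  3  4  4
 2  0  1  1  2  3  3  4  4
 2  0  1  1  2  3  3  4  4
 0  0  1  1  2  3  3  4  4
 0  0  1  1  2  3  3  4  4
dp[11][7] = 4. One LCS (by backtracking along matches): 3, 1, 1, 0.

4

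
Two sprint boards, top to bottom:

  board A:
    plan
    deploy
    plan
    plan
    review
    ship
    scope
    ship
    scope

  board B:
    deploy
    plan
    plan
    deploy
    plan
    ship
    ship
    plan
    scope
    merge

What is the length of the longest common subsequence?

Taking plan (board A #1, board B #3), then deploy (board A #2, board B #4), then plan (board A #4, board B #5), then ship (board A #6, board B #6), then ship (board A #8, board B #7), then scope (board A #9, board B #9) gives a common subsequence of length 6. dp[9][10] = 6 confirms this is the maximum.

6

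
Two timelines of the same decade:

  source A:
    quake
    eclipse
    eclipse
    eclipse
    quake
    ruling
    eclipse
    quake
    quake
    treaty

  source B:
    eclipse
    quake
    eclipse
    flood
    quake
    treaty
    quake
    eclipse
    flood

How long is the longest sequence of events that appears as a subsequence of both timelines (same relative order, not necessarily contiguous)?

5

Match eclipse (source A #4, source B #1), quake (source A #5, source B #2), eclipse (source A #7, source B #3), quake (source A #8, source B #5), quake (source A #9, source B #7) — 5 events in the same relative order in both. The LCS DP gives dp[10][9] = 5, so this is optimal.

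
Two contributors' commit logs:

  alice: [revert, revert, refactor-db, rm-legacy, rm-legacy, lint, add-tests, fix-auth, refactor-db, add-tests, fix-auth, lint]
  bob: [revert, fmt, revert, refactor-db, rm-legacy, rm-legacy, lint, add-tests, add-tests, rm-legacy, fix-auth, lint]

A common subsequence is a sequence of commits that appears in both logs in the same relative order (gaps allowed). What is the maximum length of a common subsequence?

Pick revert [1,1], revert [2,3], refactor-db [3,4], rm-legacy [4,5], rm-legacy [5,6], lint [6,7], add-tests [7,8], add-tests [10,9], fix-auth [11,11], lint [12,12]; all 10 commits appear in both, in order. Since dp[12][12] = 10, nothing longer is possible.

10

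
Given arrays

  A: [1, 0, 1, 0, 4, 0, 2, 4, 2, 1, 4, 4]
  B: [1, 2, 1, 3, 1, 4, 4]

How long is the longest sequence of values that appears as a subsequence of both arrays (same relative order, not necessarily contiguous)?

5

One common subsequence of length 5: 1 (A #1, B #1) → 1 (A #3, B #3) → 1 (A #10, B #5) → 4 (A #11, B #6) → 4 (A #12, B #7). The LCS DP gives dp[12][7] = 5, so this is optimal.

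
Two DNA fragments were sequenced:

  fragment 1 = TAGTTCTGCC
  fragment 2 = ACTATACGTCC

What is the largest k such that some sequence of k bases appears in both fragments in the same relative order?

Let dp[i][j] be the LCS length of the first i bases of fragment 1 and the first j bases of fragment 2. dp[i][j] = dp[i-1][j-1]+1 when the i-th and j-th bases match, else max(dp[i-1][j], dp[i][j-1]).
    ·  A  C  T  A  T  A  C  G  T  C  C
 ·  0  0  0  0  0  0  0  0  0  0  0  0
 T  0  0  0  1  1  1  1  1  1  1  1  1
 A  0  1  1  1  2  2  2  2  2  2  2  2
 G  0  1  1  1  2  2  2  2  3  3  3  3
 T  0  1  1  2  2  3  3  3  3  4  4  4
 T  0  1  1  2  2  3  3  3  3  4  4  4
 C  0  1  2  2  2  3  3  4  4  4  5  5
 T  0  1  2  3  3  3  3  4  4  5  5  5
 G  0  1  2  3  3  3  3  4  5  5  5  5
 C  0  1  2  3  3  3  3  4  5  5  6  6
 C  0  1  2  3  3  3  3  4  5  5  6  7
dp[10][11] = 7. One LCS (by backtracking along matches): TATCTCC.

7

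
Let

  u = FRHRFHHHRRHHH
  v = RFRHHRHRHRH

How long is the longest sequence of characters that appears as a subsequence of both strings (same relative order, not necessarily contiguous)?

One common subsequence of length 8: F at u[1]=v[2]; then R at u[2]=v[3]; then H at u[3]=v[5]; then R at u[4]=v[6]; then H at u[6]=v[7]; then H at u[8]=v[9]; then R at u[10]=v[10]; then H at u[13]=v[11]. dp[13][11] = 8 confirms this is the maximum.

8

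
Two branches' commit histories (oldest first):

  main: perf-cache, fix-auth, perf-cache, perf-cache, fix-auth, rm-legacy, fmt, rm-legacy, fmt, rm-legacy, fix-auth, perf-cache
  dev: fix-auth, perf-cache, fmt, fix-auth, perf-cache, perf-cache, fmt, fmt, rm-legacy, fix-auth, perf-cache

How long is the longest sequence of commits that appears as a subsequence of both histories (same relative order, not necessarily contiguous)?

Pick perf-cache (main #1, dev #2); then fix-auth (main #2, dev #4); then perf-cache (main #3, dev #5); then perf-cache (main #4, dev #6); then fmt (main #7, dev #7); then fmt (main #9, dev #8); then rm-legacy (main #10, dev #9); then fix-auth (main #11, dev #10); then perf-cache (main #12, dev #11); all 9 commits appear in both, in order. Since dp[12][11] = 9, nothing longer is possible.

9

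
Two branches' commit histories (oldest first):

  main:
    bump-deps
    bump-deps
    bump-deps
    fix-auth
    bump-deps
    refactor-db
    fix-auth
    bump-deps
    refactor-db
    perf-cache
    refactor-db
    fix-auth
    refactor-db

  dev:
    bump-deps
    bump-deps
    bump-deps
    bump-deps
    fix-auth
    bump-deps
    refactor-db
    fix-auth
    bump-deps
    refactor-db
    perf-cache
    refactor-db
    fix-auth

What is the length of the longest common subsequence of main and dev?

12

Match bump-deps [1,2] → bump-deps [2,3] → bump-deps [3,4] → fix-auth [4,5] → bump-deps [5,6] → refactor-db [6,7] → fix-auth [7,8] → bump-deps [8,9] → refactor-db [9,10] → perf-cache [10,11] → refactor-db [11,12] → fix-auth [12,13] — 12 commits in the same relative order in both, and the DP table's final entry dp[13][13] is also 12, so no common subsequence is longer.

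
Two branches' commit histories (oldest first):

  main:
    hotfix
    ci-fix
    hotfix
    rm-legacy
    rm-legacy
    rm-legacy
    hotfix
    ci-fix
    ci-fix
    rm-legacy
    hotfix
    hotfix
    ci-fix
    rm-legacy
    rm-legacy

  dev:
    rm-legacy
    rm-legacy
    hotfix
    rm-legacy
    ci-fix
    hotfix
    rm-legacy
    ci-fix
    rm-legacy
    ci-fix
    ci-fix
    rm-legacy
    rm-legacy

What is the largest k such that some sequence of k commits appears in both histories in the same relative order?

Match hotfix [1,3], ci-fix [2,5], hotfix [3,6], rm-legacy [4,7], rm-legacy [6,9], ci-fix [9,10], ci-fix [13,11], rm-legacy [14,12], rm-legacy [15,13] — 9 commits in the same relative order in both. Since dp[15][13] = 9, nothing longer is possible.

9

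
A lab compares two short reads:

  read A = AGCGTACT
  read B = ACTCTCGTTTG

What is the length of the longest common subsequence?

Pick A (read A #1, read B #1), then C (read A #3, read B #6), then G (read A #4, read B #7), then T (read A #5, read B #9), then T (read A #8, read B #10); all 5 bases appear in both, in order. Since dp[8][11] = 5, nothing longer is possible.

5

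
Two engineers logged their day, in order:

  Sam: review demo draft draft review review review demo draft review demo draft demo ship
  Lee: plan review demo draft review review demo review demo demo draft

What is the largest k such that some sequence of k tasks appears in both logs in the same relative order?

9

Pick review (Sam #1, Lee #2), demo (Sam #2, Lee #3), draft (Sam #4, Lee #4), review (Sam #5, Lee #5), review (Sam #6, Lee #6), review (Sam #7, Lee #8), demo (Sam #8, Lee #9), demo (Sam #11, Lee #10), draft (Sam #12, Lee #11); all 9 tasks appear in both, in order, and the DP table's final entry dp[14][11] is also 9, so no common subsequence is longer.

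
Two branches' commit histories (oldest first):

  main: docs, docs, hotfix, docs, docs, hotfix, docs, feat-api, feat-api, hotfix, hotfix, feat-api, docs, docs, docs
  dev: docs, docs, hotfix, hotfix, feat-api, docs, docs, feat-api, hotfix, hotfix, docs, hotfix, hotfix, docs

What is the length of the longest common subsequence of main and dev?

10

Match docs (main #1, dev #1), docs (main #2, dev #2), hotfix (main #3, dev #4), docs (main #4, dev #6), docs (main #5, dev #7), hotfix (main #6, dev #10), docs (main #7, dev #11), hotfix (main #10, dev #12), hotfix (main #11, dev #13), docs (main #15, dev #14) — 10 commits in the same relative order in both. The LCS DP gives dp[15][14] = 10, so this is optimal.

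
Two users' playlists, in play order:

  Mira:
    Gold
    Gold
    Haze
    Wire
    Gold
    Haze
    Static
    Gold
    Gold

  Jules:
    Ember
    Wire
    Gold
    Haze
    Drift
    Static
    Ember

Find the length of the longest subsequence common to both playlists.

Taking Wire at Mira[4]=Jules[2], Gold at Mira[5]=Jules[3], Haze at Mira[6]=Jules[4], Static at Mira[7]=Jules[6] gives a common subsequence of length 4. dp[9][7] = 4 confirms this is the maximum.

4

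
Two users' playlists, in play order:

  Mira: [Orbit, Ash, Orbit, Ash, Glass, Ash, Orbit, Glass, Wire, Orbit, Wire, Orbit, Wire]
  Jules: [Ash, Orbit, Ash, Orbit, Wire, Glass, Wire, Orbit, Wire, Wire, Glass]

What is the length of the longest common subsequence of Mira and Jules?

9

Pick Ash [2,1], Orbit [3,2], Ash [6,3], Orbit [7,4], Glass [8,6], Wire [9,7], Orbit [10,8], Wire [11,9], Wire [13,10]; all 9 songs appear in both, in order, and the DP table's final entry dp[13][11] is also 9, so no common subsequence is longer.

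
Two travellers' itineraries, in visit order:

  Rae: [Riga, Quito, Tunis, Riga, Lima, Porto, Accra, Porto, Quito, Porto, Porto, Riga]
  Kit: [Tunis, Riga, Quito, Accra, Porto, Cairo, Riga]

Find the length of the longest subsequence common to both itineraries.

Taking Riga at Rae[1]=Kit[2], Quito at Rae[2]=Kit[3], Accra at Rae[7]=Kit[4], Porto at Rae[8]=Kit[5], Riga at Rae[12]=Kit[7] gives a common subsequence of length 5. Since dp[12][7] = 5, nothing longer is possible.

5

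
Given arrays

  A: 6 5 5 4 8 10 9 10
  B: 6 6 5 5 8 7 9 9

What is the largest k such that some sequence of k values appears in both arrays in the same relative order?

5

Taking 6 [1,2]; then 5 [2,3]; then 5 [3,4]; then 8 [5,5]; then 9 [7,8] gives a common subsequence of length 5. dp[8][8] = 5 confirms this is the maximum.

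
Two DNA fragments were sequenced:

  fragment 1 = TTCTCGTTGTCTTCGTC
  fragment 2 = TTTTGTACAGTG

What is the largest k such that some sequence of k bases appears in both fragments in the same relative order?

One common subsequence of length 9: T (fragment 1 #2, fragment 2 #1), then T (fragment 1 #4, fragment 2 #2), then T (fragment 1 #7, fragment 2 #3), then T (fragment 1 #8, fragment 2 #4), then G (fragment 1 #9, fragment 2 #5), then T (fragment 1 #10, fragment 2 #6), then C (fragment 1 #11, fragment 2 #8), then T (fragment 1 #13, fragment 2 #11), then G (fragment 1 #15, fragment 2 #12), and the DP table's final entry dp[17][12] is also 9, so no common subsequence is longer.

9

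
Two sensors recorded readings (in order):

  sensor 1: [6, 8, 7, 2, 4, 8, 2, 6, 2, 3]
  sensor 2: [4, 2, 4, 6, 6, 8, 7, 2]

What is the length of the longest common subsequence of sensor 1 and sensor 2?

4

Match 6 [1,5], 8 [2,6], 7 [3,7], 2 [9,8] — 4 values in the same relative order in both. dp[10][8] = 4 confirms this is the maximum.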